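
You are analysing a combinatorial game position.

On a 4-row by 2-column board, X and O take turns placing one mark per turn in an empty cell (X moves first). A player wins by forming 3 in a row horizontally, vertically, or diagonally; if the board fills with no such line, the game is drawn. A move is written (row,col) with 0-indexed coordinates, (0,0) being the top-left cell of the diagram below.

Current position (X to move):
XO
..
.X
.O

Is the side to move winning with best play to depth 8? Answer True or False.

X winning at [XO/../.X/.O]: False

ply 1, X at XO/../.X/.O | (1,0)=+0→XO/X./.X/.O*; (1,1)=+0→XO/.X/.X/.O; (2,0)=+0→XO/../XX/.O; (3,0)=+0→XO/../.X/XO
ply 2, O at XO/X./.X/.O | (1,1)=-1→XO/XO/.X/.O; (2,0)=+0→XO/X./OX/.O*; (3,0)=-1→XO/X./.X/OO
ply 3, X at XO/X./OX/.O | (1,1)=+0→XO/XX/OX/.O*; (3,0)=+0→XO/X./OX/XO
ply 4, O at XO/XX/OX/.O | (3,0)=+0→XO/XX/OX/OO*
ply 5: XO/XX/OX/OO is terminal +0 (X); from XO/../.X/.O depth 8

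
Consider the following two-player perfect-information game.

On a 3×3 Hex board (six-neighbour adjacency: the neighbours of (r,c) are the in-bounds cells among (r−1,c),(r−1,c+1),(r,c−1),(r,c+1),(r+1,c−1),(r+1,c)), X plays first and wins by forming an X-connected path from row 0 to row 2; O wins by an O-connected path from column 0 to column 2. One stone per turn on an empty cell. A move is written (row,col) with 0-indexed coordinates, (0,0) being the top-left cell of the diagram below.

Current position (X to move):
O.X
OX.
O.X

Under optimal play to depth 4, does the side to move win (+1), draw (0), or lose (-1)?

ply 1, X at O.X/OX./O.X | (0,1)=+1→OXX/OX./O.X*; (1,2)=+1→O.X/OXX/O.X; (2,1)=+1→O.X/OX./OXX
ply 2, O at OXX/OX./O.X | (1,2)=-1→OXX/OXO/O.X*; (2,1)=-1→OXX/OX./OOX
ply 3, X at OXX/OXO/O.X | (2,1)=+1→OXX/OXO/OXX*
ply 4: OXX/OXO/OXX is terminal -1 (O); from O.X/OX./O.X depth 4

value(O.X/OX./O.X, X) = +1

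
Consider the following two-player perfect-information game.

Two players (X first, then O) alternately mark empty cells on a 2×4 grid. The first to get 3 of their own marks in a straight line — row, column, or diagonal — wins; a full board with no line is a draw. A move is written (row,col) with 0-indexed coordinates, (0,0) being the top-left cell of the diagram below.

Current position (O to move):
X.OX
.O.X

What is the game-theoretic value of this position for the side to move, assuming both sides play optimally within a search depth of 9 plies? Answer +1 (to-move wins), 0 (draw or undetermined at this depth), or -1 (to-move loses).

value(X.OX/.O.X, O) = 0

[X.OX/.O.X] O move#1: (0,1):+0/XOOX/.O.X*, (1,0):+0/X.OX/OO.X, (1,2):+0/X.OX/.OOX
[XOOX/.O.X] X move#2: (1,0):+0/XOOX/XO.X*, (1,2):+0/XOOX/.OXX
[XOOX/XO.X] O move#3: (1,2):+0/XOOX/XOOX*
[XOOX/XOOX] end (terminal +0, X#4); searched X.OX/.O.X to 9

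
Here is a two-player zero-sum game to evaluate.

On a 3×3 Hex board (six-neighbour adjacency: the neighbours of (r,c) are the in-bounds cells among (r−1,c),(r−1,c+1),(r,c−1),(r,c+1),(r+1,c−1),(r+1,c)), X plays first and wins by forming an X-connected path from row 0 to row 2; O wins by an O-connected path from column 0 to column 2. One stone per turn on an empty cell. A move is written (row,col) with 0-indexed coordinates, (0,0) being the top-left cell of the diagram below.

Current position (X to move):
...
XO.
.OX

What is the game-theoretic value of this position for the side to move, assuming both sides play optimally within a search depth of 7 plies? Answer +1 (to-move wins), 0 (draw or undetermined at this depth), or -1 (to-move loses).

value(.../XO./.OX, X) = +1

ply 1, X at .../XO./.OX | (0,0)=-1→X../XO./.OX; (0,1)=-1→.X./XO./.OX; (0,2)=+1→..X/XO./.OX*; (1,2)=+1→.../XOX/.OX; (2,0)=+1→.../XO./XOX
ply 2, O at ..X/XO./.OX | (0,0)=-1→O.X/XO./.OX*; (0,1)=-1→.OX/XO./.OX; (1,2)=-1→..X/XOO/.OX; (2,0)=-1→..X/XO./OOX
ply 3, X at O.X/XO./.OX | (0,1)=+1→OXX/XO./.OX*; (1,2)=+1→O.X/XOX/.OX; (2,0)=+1→O.X/XO./XOX
ply 4, O at OXX/XO./.OX | (1,2)=-1→OXX/XOO/.OX*; (2,0)=-1→OXX/XO./OOX
ply 5, X at OXX/XOO/.OX | (2,0)=+1→OXX/XOO/XOX*
ply 6: OXX/XOO/XOX is terminal -1 (O); from .../XO./.OX depth 7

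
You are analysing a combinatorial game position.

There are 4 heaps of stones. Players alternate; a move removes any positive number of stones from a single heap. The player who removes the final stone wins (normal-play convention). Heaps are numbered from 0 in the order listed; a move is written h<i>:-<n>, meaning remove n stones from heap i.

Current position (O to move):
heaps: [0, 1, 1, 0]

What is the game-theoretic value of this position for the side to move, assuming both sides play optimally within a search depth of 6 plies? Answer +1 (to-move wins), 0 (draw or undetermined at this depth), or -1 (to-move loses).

value((0,1,1,0), O) = -1

p1 O@[(0,1,1,0)]: h1:-1[(0,0,1,0)]-1* h2:-1[(0,1,0,0)]-1
p2 X@[(0,0,1,0)]: h2:-1[(0,0,0,0)]+1*
p3 O@[(0,0,0,0)] terminal -1; root [(0,1,1,0)] d6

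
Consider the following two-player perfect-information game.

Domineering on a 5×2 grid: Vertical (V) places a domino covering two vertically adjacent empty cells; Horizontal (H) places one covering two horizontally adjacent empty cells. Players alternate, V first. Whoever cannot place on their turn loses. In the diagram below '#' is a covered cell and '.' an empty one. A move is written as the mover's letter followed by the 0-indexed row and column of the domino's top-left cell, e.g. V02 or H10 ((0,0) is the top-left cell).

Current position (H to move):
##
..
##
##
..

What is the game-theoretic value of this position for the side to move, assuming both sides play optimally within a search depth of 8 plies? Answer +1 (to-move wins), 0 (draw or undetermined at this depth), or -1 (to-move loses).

ply 1, H at ##/../##/##/.. | H10=+1→##/##/##/##/..*; H40=+1→##/../##/##/##
ply 2: ##/##/##/##/.. is terminal -1 (V); from ##/../##/##/.. depth 8

value(##/../##/##/.., H) = +1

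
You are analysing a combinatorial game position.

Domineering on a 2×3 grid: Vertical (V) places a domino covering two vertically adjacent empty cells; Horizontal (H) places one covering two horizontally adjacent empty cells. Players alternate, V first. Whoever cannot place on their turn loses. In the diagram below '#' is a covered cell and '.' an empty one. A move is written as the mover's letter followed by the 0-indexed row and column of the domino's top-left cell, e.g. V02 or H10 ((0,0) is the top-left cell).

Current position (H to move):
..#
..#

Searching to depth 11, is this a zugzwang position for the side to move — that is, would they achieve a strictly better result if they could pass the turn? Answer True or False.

[..#/..#] H move#1: H00:+1/###/..#*, H10:+1/..#/###
[###/..#] end (terminal -1, V#2); searched ..#/..# to 11
if H skipped the turn, V would face:
~ [..#/..#] V move#1: V00:+1/#.#/#.#*, V01:+1/.##/.##
~ [#.#/#.#] end (terminal -1, H#2); searched ..#/..# to 11
compare (H): move=+1 vs pass=-1

zugzwang(..#/..#, H) = False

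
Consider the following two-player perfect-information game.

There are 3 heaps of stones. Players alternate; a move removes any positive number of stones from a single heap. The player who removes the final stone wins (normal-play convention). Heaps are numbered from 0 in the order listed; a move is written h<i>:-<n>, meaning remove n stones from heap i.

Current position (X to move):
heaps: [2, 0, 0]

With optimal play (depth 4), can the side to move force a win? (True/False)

X winning at [(2,0,0)]: True

p1 X@[(2,0,0)]: h0:-1[(1,0,0)]-1 h0:-2[(0,0,0)]+1*
p2 O@[(0,0,0)] terminal -1; root [(2,0,0)] d4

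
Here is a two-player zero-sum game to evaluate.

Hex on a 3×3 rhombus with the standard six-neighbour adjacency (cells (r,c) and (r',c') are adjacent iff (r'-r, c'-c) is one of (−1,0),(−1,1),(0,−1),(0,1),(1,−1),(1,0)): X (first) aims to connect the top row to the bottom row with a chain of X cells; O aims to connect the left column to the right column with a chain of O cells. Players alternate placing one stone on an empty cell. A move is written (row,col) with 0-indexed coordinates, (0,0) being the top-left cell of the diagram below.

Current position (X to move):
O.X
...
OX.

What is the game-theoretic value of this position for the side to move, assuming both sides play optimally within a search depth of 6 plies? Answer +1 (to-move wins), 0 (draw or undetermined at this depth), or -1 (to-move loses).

value(O.X/.../OX., X) = +1

ply 1, X at O.X/.../OX. | (0,1)=+1→OXX/.../OX.*; (1,0)=+1→O.X/X../OX.; (1,1)=+1→O.X/.X./OX.; (1,2)=+1→O.X/..X/OX.; (2,2)=+1→O.X/.../OXX
ply 2, O at OXX/.../OX. | (1,0)=-1→OXX/O../OX.*; (1,1)=-1→OXX/.O./OX.; (1,2)=-1→OXX/..O/OX.; (2,2)=-1→OXX/.../OXO
ply 3, X at OXX/O../OX. | (1,1)=+1→OXX/OX./OX.*; (1,2)=+1→OXX/O.X/OX.; (2,2)=+1→OXX/O../OXX
ply 4: OXX/OX./OX. is terminal -1 (O); from O.X/.../OX. depth 6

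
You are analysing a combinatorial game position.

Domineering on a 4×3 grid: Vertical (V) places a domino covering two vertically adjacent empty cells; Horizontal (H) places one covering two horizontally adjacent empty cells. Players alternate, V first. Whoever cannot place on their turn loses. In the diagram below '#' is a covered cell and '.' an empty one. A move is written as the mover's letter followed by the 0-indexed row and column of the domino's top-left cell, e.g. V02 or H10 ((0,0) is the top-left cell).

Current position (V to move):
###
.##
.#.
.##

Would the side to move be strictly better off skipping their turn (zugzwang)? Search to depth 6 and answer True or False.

zugzwang(###/.##/.#./.##, V) = False

ply 1, V at ###/.##/.#./.## | V10=+1→###/###/##./.##*; V20=+1→###/.##/##./###
ply 2: ###/###/##./.## is terminal -1 (H); from ###/.##/.#./.## depth 6
pass branch (H moves first from the same position):
  | ply 1: ###/.##/.#./.## is terminal -1 (H); from ###/.##/.#./.## depth 6
V moving scores +1; V passing scores +1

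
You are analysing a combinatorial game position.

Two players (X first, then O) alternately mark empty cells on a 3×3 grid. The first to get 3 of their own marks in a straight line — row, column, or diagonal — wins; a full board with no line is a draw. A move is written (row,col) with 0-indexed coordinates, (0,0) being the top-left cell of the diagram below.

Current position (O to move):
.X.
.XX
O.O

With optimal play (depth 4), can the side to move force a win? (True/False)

ply 1, O at .X./.XX/O.O | (0,0)=-1→OX./.XX/O.O; (0,2)=-1→.XO/.XX/O.O; (1,0)=-1→.X./OXX/O.O; (2,1)=+1→.X./.XX/OOO*
ply 2: .X./.XX/OOO is terminal -1 (X); from .X./.XX/O.O depth 4

O winning at [.X./.XX/O.O]: True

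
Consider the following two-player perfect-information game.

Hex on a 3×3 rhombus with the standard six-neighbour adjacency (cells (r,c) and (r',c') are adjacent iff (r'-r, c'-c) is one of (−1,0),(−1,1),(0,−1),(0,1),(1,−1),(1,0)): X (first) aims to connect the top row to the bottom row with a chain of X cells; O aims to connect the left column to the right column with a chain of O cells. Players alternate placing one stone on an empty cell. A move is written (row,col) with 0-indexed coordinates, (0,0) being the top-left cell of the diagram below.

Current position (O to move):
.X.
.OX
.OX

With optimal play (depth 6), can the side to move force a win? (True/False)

ply 1, O at .X./.OX/.OX | (0,0)=-1→OX./.OX/.OX; (0,2)=+1→.XO/.OX/.OX*; (1,0)=-1→.X./OOX/.OX; (2,0)=-1→.X./.OX/OOX
ply 2, X at .XO/.OX/.OX | (0,0)=-1→XXO/.OX/.OX*; (1,0)=-1→.XO/XOX/.OX; (2,0)=-1→.XO/.OX/XOX
ply 3, O at XXO/.OX/.OX | (1,0)=+1→XXO/OOX/.OX*; (2,0)=+1→XXO/.OX/OOX
ply 4: XXO/OOX/.OX is terminal -1 (X); from .X./.OX/.OX depth 6

O winning at [.X./.OX/.OX]: True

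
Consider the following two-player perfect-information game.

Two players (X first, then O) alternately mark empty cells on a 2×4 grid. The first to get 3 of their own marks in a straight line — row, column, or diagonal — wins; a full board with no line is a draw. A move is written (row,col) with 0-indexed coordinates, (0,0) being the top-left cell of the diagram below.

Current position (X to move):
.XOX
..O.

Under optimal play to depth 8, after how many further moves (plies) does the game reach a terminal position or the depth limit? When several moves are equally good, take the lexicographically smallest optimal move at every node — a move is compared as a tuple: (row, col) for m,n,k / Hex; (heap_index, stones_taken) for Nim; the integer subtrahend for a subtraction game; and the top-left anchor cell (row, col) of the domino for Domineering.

PV length from [.XOX/..O.]: 4 plies

[.XOX/..O.] X move#1: (0,0):-1/XXOX/..O., (1,0):+0/.XOX/X.O.*, (1,1):+0/.XOX/.XO., (1,3):+0/.XOX/..OX
[.XOX/X.O.] O move#2: (0,0):+0/OXOX/X.O.*, (1,1):+0/.XOX/XOO., (1,3):+0/.XOX/X.OO
[OXOX/X.O.] X move#3: (1,1):+0/OXOX/XXO.*, (1,3):+0/OXOX/X.OX
[OXOX/XXO.] O move#4: (1,3):+0/OXOX/XXOO*
[OXOX/XXOO] end (terminal +0, X#5); searched .XOX/..O. to 8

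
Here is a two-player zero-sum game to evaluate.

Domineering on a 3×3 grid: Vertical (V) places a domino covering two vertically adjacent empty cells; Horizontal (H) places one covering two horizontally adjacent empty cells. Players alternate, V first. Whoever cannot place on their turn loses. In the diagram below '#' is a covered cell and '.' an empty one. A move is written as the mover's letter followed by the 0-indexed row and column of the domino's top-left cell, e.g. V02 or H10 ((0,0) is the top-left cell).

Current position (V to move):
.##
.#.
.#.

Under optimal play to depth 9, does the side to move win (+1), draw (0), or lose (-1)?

value(.##/.#./.#., V) = +1

p1 V@[.##/.#./.#.]: V00[###/##./.#.]+1* V10[.##/##./##.]+1 V12[.##/.##/.##]+1
p2 H@[###/##./.#.] terminal -1; root [.##/.#./.#.] d9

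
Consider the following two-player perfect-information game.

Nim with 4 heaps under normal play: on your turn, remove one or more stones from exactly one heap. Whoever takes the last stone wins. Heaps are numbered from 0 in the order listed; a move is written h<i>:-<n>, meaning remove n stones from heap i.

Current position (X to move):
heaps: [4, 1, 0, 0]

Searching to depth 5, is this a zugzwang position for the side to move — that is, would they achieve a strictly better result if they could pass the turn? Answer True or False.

p1 X@[(4,1,0,0)]: h0:-1[(3,1,0,0)]-1 h0:-2[(2,1,0,0)]-1 h0:-3[(1,1,0,0)]+1* h0:-4[(0,1,0,0)]-1 h1:-1[(4,0,0,0)]-1
p2 O@[(1,1,0,0)]: h0:-1[(0,1,0,0)]-1* h1:-1[(1,0,0,0)]-1
p3 X@[(0,1,0,0)]: h1:-1[(0,0,0,0)]+1*
p4 O@[(0,0,0,0)] terminal -1; root [(4,1,0,0)] d5
if X skipped the turn, O would face:
~ p1 O@[(4,1,0,0)]: h0:-1[(3,1,0,0)]-1 h0:-2[(2,1,0,0)]-1 h0:-3[(1,1,0,0)]+1* h0:-4[(0,1,0,0)]-1 h1:-1[(4,0,0,0)]-1
~ p2 X@[(1,1,0,0)]: h0:-1[(0,1,0,0)]-1* h1:-1[(1,0,0,0)]-1
~ p3 O@[(0,1,0,0)]: h1:-1[(0,0,0,0)]+1*
~ p4 X@[(0,0,0,0)] terminal -1; root [(4,1,0,0)] d5
compare (X): move=+1 vs pass=-1

zugzwang((4,1,0,0), X) = False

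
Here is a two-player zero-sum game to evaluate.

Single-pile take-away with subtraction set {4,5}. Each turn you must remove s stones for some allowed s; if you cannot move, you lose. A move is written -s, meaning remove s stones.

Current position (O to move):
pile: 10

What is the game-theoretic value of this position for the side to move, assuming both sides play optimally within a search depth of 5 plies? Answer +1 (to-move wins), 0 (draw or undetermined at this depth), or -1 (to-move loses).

ply 1, O at 10 | -4=-1→6*; -5=-1→5
ply 2, X at 6 | -4=+1→2*; -5=+1→1
ply 3: 2 is terminal -1 (O); from 10 depth 5

value(10, O) = -1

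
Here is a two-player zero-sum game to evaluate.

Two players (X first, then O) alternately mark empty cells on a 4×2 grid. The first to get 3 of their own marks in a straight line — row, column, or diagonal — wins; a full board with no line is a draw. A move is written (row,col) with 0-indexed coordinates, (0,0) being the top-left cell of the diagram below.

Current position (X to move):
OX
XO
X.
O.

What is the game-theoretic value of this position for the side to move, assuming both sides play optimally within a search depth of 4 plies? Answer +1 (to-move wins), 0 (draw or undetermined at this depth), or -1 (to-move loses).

value(OX/XO/X./O., X) = 0

[OX/XO/X./O.] X move#1: (2,1):+0/OX/XO/XX/O.*, (3,1):+0/OX/XO/X./OX
[OX/XO/XX/O.] O move#2: (3,1):+0/OX/XO/XX/OO*
[OX/XO/XX/OO] end (terminal +0, X#3); searched OX/XO/X./O. to 4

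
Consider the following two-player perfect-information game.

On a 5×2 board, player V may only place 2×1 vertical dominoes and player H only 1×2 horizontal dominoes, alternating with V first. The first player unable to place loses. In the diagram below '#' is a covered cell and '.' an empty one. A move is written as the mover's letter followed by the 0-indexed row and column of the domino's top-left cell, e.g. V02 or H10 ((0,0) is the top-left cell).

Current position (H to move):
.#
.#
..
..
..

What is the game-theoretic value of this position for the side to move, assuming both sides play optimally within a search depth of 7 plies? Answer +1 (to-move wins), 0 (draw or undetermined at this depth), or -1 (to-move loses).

value(.#/.#/../../.., H) = +1

ply 1, H at .#/.#/../../.. | H20=-1→.#/.#/##/../..; H30=+1→.#/.#/../##/..*; H40=-1→.#/.#/../../##
ply 2, V at .#/.#/../##/.. | V00=-1→##/##/../##/..*; V10=-1→.#/##/#./##/..
ply 3, H at ##/##/../##/.. | H20=+1→##/##/##/##/..*; H40=+1→##/##/../##/##
ply 4: ##/##/##/##/.. is terminal -1 (V); from .#/.#/../../.. depth 7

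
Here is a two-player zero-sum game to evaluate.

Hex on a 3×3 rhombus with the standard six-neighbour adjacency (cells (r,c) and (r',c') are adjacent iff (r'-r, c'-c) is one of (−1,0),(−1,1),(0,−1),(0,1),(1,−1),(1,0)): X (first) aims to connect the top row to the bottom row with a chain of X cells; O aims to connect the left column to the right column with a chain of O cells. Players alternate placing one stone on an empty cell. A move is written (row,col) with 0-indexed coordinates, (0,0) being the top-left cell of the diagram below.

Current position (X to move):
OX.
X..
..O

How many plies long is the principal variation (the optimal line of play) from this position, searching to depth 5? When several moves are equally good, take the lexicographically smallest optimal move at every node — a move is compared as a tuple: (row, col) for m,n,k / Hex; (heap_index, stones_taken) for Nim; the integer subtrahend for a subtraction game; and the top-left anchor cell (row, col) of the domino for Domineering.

ply 1, X at OX./X../..O | (0,2)=+1→OXX/X../..O*; (1,1)=+1→OX./XX./..O; (1,2)=+1→OX./X.X/..O; (2,0)=+1→OX./X../X.O; (2,1)=+1→OX./X../.XO
ply 2, O at OXX/X../..O | (1,1)=-1→OXX/XO./..O*; (1,2)=-1→OXX/X.O/..O; (2,0)=-1→OXX/X../O.O; (2,1)=-1→OXX/X../.OO
ply 3, X at OXX/XO./..O | (1,2)=+1→OXX/XOX/..O*; (2,0)=+1→OXX/XO./X.O; (2,1)=+1→OXX/XO./.XO
ply 4, O at OXX/XOX/..O | (2,0)=-1→OXX/XOX/O.O*; (2,1)=-1→OXX/XOX/.OO
ply 5, X at OXX/XOX/O.O | (2,1)=+1→OXX/XOX/OXO*
ply 6: OXX/XOX/OXO is terminal -1 (O); from OX./X../..O depth 5

PV length from [OX./X../..O]: 5 plies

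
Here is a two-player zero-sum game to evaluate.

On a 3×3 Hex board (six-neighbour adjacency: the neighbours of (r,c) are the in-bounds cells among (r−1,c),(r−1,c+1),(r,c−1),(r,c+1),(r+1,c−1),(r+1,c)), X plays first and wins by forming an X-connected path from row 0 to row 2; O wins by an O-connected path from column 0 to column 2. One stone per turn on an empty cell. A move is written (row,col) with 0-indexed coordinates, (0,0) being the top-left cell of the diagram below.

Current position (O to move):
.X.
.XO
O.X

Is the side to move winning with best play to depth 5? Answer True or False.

p1 O@[.X./.XO/O.X]: (0,0)[OX./.XO/O.X]-1 (0,2)[.XO/.XO/O.X]-1 (1,0)[.X./OXO/O.X]-1 (2,1)[.X./.XO/OOX]+1*
p2 X@[.X./.XO/OOX] terminal -1; root [.X./.XO/O.X] d5

O winning at [.X./.XO/O.X]: True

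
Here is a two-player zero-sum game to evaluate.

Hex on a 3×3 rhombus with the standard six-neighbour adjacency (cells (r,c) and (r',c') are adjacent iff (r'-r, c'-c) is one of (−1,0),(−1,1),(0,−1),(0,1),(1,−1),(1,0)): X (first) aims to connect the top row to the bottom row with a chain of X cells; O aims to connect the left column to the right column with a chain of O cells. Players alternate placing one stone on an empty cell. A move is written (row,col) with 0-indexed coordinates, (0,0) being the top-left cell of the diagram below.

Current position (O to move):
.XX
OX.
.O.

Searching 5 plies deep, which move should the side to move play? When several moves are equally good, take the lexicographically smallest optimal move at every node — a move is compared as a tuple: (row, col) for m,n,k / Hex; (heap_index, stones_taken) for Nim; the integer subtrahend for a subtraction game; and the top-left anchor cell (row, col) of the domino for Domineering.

O's best at [.XX/OX./.O.]: (2,0)

ply 1, O at .XX/OX./.O. | (0,0)=-1→OXX/OX./.O.; (1,2)=-1→.XX/OXO/.O.; (2,0)=+1→.XX/OX./OO.*; (2,2)=-1→.XX/OX./.OO
ply 2, X at .XX/OX./OO. | (0,0)=-1→XXX/OX./OO.*; (1,2)=-1→.XX/OXX/OO.; (2,2)=-1→.XX/OX./OOX
ply 3, O at XXX/OX./OO. | (1,2)=+1→XXX/OXO/OO.*; (2,2)=+1→XXX/OX./OOO
ply 4: XXX/OXO/OO. is terminal -1 (X); from .XX/OX./.O. depth 5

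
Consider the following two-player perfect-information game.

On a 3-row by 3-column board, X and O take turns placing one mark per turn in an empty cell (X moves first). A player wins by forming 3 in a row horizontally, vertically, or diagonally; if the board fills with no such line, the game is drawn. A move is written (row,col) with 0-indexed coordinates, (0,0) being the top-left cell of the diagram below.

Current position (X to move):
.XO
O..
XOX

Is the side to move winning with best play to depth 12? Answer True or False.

ply 1, X at .XO/O../XOX | (0,0)=+0→XXO/O../XOX*; (1,1)=+0→.XO/OX./XOX; (1,2)=+0→.XO/O.X/XOX
ply 2, O at XXO/O../XOX | (1,1)=+0→XXO/OO./XOX*; (1,2)=-1→XXO/O.O/XOX
ply 3, X at XXO/OO./XOX | (1,2)=+0→XXO/OOX/XOX*
ply 4: XXO/OOX/XOX is terminal +0 (O); from .XO/O../XOX depth 12

X winning at [.XO/O../XOX]: False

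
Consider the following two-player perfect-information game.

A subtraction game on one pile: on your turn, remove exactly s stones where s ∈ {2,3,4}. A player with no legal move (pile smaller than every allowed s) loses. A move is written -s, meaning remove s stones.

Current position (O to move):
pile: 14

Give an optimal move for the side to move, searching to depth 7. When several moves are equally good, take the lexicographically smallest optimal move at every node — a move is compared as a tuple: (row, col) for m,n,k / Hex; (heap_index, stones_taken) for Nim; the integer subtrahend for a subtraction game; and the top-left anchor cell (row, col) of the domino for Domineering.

O's best at [14]: -2

ply 1, O at 14 | -2=+1→12*; -3=-1→11; -4=-1→10
ply 2, X at 12 | -2=-1→10*; -3=-1→9; -4=-1→8
ply 3, O at 10 | -2=-1→8; -3=+1→7*; -4=+1→6
ply 4, X at 7 | -2=-1→5*; -3=-1→4; -4=-1→3
ply 5, O at 5 | -2=-1→3; -3=-1→2; -4=+1→1*
ply 6: 1 is terminal -1 (X); from 14 depth 7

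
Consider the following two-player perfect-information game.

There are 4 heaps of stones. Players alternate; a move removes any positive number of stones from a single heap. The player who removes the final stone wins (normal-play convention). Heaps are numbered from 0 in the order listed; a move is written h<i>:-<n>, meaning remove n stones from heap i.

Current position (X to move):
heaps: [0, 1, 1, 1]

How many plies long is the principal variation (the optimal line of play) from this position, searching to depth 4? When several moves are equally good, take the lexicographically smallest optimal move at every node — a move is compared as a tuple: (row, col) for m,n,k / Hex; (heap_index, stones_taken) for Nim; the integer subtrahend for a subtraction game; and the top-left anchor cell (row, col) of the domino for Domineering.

PV length from [(0,1,1,1)]: 3 plies

p1 X@[(0,1,1,1)]: h1:-1[(0,0,1,1)]+1* h2:-1[(0,1,0,1)]+1 h3:-1[(0,1,1,0)]+1
p2 O@[(0,0,1,1)]: h2:-1[(0,0,0,1)]-1* h3:-1[(0,0,1,0)]-1
p3 X@[(0,0,0,1)]: h3:-1[(0,0,0,0)]+1*
p4 O@[(0,0,0,0)] terminal -1; root [(0,1,1,1)] d4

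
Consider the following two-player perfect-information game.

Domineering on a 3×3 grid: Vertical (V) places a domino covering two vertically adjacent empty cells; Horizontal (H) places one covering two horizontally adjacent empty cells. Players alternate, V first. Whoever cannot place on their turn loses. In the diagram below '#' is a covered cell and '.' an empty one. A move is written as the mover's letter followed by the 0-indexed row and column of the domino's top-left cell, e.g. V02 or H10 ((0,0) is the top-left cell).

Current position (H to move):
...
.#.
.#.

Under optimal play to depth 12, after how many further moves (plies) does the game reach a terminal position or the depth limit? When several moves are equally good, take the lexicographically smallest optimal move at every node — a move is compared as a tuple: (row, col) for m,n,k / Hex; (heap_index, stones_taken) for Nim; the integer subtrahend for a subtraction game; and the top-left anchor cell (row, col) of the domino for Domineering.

PV length from [.../.#./.#.]: 2 plies

p1 H@[.../.#./.#.]: H00[##./.#./.#.]-1* H01[.##/.#./.#.]-1
p2 V@[##./.#./.#.]: V02[###/.##/.#.]+1* V10[##./##./##.]+1 V12[##./.##/.##]+1
p3 H@[###/.##/.#.] terminal -1; root [.../.#./.#.] d12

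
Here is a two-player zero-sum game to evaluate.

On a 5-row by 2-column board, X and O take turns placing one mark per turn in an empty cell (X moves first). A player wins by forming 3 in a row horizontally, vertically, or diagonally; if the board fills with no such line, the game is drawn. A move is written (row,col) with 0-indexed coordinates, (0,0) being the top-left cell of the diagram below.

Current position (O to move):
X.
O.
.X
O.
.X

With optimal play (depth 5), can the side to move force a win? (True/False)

ply 1, O at X./O./.X/O./.X | (0,1)=-1→XO/O./.X/O./.X; (1,1)=-1→X./OO/.X/O./.X; (2,0)=+1→X./O./OX/O./.X*; (3,1)=+0→X./O./.X/OO/.X; (4,0)=-1→X./O./.X/O./OX
ply 2: X./O./OX/O./.X is terminal -1 (X); from X./O./.X/O./.X depth 5

O winning at [X./O./.X/O./.X]: True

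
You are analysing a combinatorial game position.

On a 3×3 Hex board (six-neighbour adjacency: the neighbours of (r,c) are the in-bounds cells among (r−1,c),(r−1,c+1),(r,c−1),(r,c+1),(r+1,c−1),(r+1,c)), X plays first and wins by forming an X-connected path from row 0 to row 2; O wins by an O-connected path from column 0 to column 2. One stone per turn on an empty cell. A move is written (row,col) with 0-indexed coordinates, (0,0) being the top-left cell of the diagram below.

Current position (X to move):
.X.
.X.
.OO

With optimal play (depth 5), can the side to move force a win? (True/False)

p1 X@[.X./.X./.OO]: (0,0)[XX./.X./.OO]-1 (0,2)[.XX/.X./.OO]-1 (1,0)[.X./XX./.OO]-1 (1,2)[.X./.XX/.OO]-1 (2,0)[.X./.X./XOO]+1*
p2 O@[.X./.X./XOO] terminal -1; root [.X./.X./.OO] d5

X winning at [.X./.X./.OO]: True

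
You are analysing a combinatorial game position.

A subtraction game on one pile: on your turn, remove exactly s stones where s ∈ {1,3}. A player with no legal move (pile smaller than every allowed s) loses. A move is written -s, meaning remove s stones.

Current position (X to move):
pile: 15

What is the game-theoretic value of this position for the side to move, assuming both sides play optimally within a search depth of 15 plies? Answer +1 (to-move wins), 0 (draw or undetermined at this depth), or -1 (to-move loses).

ply 1, X at 15 | -1=+1→14*; -3=+1→12
ply 2, O at 14 | -1=-1→13*; -3=-1→11
ply 3, X at 13 | -1=+1→12*; -3=+1→10
ply 4, O at 12 | -1=-1→11*; -3=-1→9
ply 5, X at 11 | -1=+1→10*; -3=+1→8
ply 6, O at 10 | -1=-1→9*; -3=-1→7
ply 7, X at 9 | -1=+1→8*; -3=+1→6
ply 8, O at 8 | -1=-1→7*; -3=-1→5
ply 9, X at 7 | -1=+1→6*; -3=+1→4
ply 10, O at 6 | -1=-1→5*; -3=-1→3
ply 11, X at 5 | -1=+1→4*; -3=+1→2
ply 12, O at 4 | -1=-1→3*; -3=-1→1
ply 13, X at 3 | -1=+1→2*; -3=+1→0
ply 14, O at 2 | -1=-1→1*
ply 15, X at 1 | -1=+1→0*
ply 16: 0 is terminal -1 (O); from 15 depth 15

value(15, X) = +1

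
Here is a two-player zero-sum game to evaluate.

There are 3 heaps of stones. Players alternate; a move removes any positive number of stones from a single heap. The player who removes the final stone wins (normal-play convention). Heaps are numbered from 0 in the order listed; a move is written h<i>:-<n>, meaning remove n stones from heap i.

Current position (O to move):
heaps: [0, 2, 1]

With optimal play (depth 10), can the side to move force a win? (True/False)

O winning at [(0,2,1)]: True

ply 1, O at (0,2,1) | h1:-1=+1→(0,1,1)*; h1:-2=-1→(0,0,1); h2:-1=-1→(0,2,0)
ply 2, X at (0,1,1) | h1:-1=-1→(0,0,1)*; h2:-1=-1→(0,1,0)
ply 3, O at (0,0,1) | h2:-1=+1→(0,0,0)*
ply 4: (0,0,0) is terminal -1 (X); from (0,2,1) depth 10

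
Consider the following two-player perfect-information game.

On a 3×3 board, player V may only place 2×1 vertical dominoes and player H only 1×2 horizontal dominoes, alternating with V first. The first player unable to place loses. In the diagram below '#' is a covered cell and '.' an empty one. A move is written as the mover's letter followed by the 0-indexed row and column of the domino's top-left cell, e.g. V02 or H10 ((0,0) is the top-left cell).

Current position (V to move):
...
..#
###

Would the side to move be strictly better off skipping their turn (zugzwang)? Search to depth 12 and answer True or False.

zugzwang(.../..#/###, V) = False

ply 1, V at .../..#/### | V00=-1→#../#.#/###; V01=+1→.#./.##/###*
ply 2: .#./.##/### is terminal -1 (H); from .../..#/### depth 12
suppose V passes — search the same position with H to move:
pass> ply 1, H at .../..#/### | H00=+1→##./..#/###*; H01=-1→.##/..#/###; H10=+1→.../###/###
pass> ply 2: ##./..#/### is terminal -1 (V); from .../..#/### depth 12
for V: play +1, pass -1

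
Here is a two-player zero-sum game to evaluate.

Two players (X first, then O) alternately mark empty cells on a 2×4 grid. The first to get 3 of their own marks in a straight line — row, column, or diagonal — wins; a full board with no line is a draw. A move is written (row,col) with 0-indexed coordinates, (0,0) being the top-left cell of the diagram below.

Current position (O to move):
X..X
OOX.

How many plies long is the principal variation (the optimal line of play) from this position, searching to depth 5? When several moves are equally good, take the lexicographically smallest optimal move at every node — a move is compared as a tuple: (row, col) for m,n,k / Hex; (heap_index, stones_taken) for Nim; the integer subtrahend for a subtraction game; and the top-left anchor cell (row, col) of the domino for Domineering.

PV length from [X..X/OOX.]: 3 plies

p1 O@[X..X/OOX.]: (0,1)[XO.X/OOX.]+0* (0,2)[X.OX/OOX.]+0 (1,3)[X..X/OOXO]+0
p2 X@[XO.X/OOX.]: (0,2)[XOXX/OOX.]+0* (1,3)[XO.X/OOXX]+0
p3 O@[XOXX/OOX.]: (1,3)[XOXX/OOXO]+0*
p4 X@[XOXX/OOXO] terminal +0; root [X..X/OOX.] d5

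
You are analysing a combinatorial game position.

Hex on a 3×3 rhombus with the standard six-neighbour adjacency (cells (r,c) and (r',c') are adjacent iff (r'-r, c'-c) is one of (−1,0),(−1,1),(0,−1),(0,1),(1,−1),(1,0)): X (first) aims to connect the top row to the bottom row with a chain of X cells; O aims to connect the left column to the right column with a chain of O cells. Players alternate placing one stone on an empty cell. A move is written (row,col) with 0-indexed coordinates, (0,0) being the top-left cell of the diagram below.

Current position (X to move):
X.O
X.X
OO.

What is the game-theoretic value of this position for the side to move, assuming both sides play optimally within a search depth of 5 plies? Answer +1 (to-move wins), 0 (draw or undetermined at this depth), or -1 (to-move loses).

value(X.O/X.X/OO., X) = -1

p1 X@[X.O/X.X/OO.]: (0,1)[XXO/X.X/OO.]-1* (1,1)[X.O/XXX/OO.]-1 (2,2)[X.O/X.X/OOX]-1
p2 O@[XXO/X.X/OO.]: (1,1)[XXO/XOX/OO.]+1* (2,2)[XXO/X.X/OOO]+1
p3 X@[XXO/XOX/OO.] terminal -1; root [X.O/X.X/OO.] d5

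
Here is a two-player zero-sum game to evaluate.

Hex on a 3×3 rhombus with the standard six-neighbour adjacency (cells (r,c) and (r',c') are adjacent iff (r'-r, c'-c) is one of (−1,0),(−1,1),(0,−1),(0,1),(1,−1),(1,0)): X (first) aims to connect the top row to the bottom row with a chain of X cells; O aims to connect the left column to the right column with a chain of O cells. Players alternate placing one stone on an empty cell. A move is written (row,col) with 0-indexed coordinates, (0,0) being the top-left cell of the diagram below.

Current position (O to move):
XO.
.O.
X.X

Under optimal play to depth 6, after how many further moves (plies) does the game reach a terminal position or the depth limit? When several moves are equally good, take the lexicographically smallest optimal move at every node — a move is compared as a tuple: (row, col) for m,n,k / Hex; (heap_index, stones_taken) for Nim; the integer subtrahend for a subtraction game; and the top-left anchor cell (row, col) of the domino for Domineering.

PV length from [XO./.O./X.X]: 3 plies

ply 1, O at XO./.O./X.X | (0,2)=-1→XOO/.O./X.X; (1,0)=+1→XO./OO./X.X*; (1,2)=-1→XO./.OO/X.X; (2,1)=-1→XO./.O./XOX
ply 2, X at XO./OO./X.X | (0,2)=-1→XOX/OO./X.X*; (1,2)=-1→XO./OOX/X.X; (2,1)=-1→XO./OO./XXX
ply 3, O at XOX/OO./X.X | (1,2)=+1→XOX/OOO/X.X*; (2,1)=-1→XOX/OO./XOX
ply 4: XOX/OOO/X.X is terminal -1 (X); from XO./.O./X.X depth 6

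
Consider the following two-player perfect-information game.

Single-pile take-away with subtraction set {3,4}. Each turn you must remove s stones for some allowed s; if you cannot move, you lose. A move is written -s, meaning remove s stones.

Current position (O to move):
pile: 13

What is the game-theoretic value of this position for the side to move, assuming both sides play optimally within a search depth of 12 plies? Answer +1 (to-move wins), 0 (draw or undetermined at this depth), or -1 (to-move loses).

ply 1, O at 13 | -3=-1→10; -4=+1→9*
ply 2, X at 9 | -3=-1→6*; -4=-1→5
ply 3, O at 6 | -3=-1→3; -4=+1→2*
ply 4: 2 is terminal -1 (X); from 13 depth 12

value(13, O) = +1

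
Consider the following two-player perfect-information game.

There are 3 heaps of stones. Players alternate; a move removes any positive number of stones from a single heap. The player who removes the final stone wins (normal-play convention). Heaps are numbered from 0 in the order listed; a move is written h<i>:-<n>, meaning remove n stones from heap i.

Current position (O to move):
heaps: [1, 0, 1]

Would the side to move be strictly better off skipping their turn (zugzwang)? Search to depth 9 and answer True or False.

[(1,0,1)] O move#1: h0:-1:-1/(0,0,1)*, h2:-1:-1/(1,0,0)
[(0,0,1)] X move#2: h2:-1:+1/(0,0,0)*
[(0,0,0)] end (terminal -1, O#3); searched (1,0,1) to 9
pass branch (X moves first from the same position):
  | [(1,0,1)] X move#1: h0:-1:-1/(0,0,1)*, h2:-1:-1/(1,0,0)
  | [(0,0,1)] O move#2: h2:-1:+1/(0,0,0)*
  | [(0,0,0)] end (terminal -1, X#3); searched (1,0,1) to 9
O moving scores -1; O passing scores +1

zugzwang((1,0,1), O) = True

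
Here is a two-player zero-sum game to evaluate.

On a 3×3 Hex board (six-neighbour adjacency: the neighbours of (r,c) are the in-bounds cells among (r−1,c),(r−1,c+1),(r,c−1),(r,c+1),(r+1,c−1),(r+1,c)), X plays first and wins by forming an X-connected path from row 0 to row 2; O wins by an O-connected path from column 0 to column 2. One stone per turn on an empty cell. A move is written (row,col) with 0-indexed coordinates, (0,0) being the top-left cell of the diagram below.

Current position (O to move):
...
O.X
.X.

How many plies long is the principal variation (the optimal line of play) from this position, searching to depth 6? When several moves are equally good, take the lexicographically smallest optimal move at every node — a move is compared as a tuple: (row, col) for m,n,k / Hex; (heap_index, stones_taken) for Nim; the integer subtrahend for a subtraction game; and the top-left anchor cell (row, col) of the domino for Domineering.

PV length from [.../O.X/.X.]: 3 plies

ply 1, O at .../O.X/.X. | (0,0)=-1→O../O.X/.X.; (0,1)=-1→.O./O.X/.X.; (0,2)=+1→..O/O.X/.X.*; (1,1)=-1→.../OOX/.X.; (2,0)=-1→.../O.X/OX.; (2,2)=-1→.../O.X/.XO
ply 2, X at ..O/O.X/.X. | (0,0)=-1→X.O/O.X/.X.*; (0,1)=-1→.XO/O.X/.X.; (1,1)=-1→..O/OXX/.X.; (2,0)=-1→..O/O.X/XX.; (2,2)=-1→..O/O.X/.XX
ply 3, O at X.O/O.X/.X. | (0,1)=+1→XOO/O.X/.X.*; (1,1)=+1→X.O/OOX/.X.; (2,0)=+1→X.O/O.X/OX.; (2,2)=+1→X.O/O.X/.XO
ply 4: XOO/O.X/.X. is terminal -1 (X); from .../O.X/.X. depth 6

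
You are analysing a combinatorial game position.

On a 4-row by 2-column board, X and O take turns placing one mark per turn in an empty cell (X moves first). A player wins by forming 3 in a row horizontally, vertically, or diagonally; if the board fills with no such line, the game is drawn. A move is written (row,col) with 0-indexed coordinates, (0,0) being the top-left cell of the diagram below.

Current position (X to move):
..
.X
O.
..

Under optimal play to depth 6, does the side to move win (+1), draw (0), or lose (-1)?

value(../.X/O./.., X) = +1

p1 X@[../.X/O./..]: (0,0)[X./.X/O./..]+0 (0,1)[.X/.X/O./..]+0 (1,0)[../XX/O./..]+0 (2,1)[../.X/OX/..]+1* (3,0)[../.X/O./X.]+0 (3,1)[../.X/O./.X]+0
p2 O@[../.X/OX/..]: (0,0)[O./.X/OX/..]-1* (0,1)[.O/.X/OX/..]-1 (1,0)[../OX/OX/..]-1 (3,0)[../.X/OX/O.]-1 (3,1)[../.X/OX/.O]-1
p3 X@[O./.X/OX/..]: (0,1)[OX/.X/OX/..]+1* (1,0)[O./XX/OX/..]+1 (3,0)[O./.X/OX/X.]-1 (3,1)[O./.X/OX/.X]+1
p4 O@[OX/.X/OX/..] terminal -1; root [../.X/O./..] d6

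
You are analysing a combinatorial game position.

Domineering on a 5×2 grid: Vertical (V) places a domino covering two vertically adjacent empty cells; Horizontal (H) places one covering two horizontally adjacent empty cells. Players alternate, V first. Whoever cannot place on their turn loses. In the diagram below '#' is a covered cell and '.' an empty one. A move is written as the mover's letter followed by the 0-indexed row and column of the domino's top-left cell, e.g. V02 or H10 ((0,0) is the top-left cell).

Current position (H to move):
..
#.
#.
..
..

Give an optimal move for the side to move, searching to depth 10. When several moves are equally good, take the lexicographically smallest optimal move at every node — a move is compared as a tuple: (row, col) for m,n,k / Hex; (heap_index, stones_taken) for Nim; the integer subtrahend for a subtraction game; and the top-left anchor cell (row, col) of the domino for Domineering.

ply 1, H at ../#./#./../.. | H00=-1→##/#./#./../..; H30=+1→../#./#./##/..*; H40=+1→../#./#./../##
ply 2, V at ../#./#./##/.. | V01=-1→.#/##/#./##/..*; V11=-1→../##/##/##/..
ply 3, H at .#/##/#./##/.. | H40=+1→.#/##/#./##/##*
ply 4: .#/##/#./##/## is terminal -1 (V); from ../#./#./../.. depth 10

H's best at [../#./#./../..]: H30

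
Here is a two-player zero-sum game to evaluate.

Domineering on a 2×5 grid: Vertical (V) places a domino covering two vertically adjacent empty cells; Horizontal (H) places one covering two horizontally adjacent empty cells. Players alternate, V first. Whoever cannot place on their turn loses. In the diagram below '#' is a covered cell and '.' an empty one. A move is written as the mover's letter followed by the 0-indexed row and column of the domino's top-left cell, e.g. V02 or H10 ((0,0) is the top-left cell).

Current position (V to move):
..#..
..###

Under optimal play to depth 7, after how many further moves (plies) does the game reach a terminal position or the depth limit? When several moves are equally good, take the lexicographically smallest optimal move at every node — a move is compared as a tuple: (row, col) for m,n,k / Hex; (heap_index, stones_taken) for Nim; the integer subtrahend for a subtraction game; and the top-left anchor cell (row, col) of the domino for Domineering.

[..#../..###] V move#1: V00:+1/#.#../#.###*, V01:+1/.##../.####
[#.#../#.###] H move#2: H03:-1/#.###/#.###*
[#.###/#.###] V move#3: V01:+1/#####/#####*
[#####/#####] end (terminal -1, H#4); searched ..#../..### to 7

PV length from [..#../..###]: 3 plies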